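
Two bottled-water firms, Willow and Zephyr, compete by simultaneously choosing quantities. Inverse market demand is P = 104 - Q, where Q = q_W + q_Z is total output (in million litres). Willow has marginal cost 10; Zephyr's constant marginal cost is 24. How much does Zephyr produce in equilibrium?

Willow's profit: π_W = (104 - Q)q_W - (10q_W). Setting ∂π_W/∂q_W = 0: 94 - 2q_W - (q_Z) = 0.
Zephyr's profit: π_Z = (104 - Q)q_Z - (24q_Z). Setting ∂π_Z/∂q_Z = 0: 80 - 2q_Z - (q_W) = 0.
Rearranging gives the reaction functions q_W = (94 - q_Z)/2 and q_Z = (80 - q_W)/2.
Solving the pair: q_W = 36, q_Z = 22.

22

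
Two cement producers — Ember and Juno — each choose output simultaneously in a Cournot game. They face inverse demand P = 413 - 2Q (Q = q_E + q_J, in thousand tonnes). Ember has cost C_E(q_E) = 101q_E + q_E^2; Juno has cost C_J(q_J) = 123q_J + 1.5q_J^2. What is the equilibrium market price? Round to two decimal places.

Ember's profit: π_E = (413 - 2Q)q_E - (101q_E + q_E²). Setting ∂π_E/∂q_E = 0: 312 - 6q_E - 2(q_J) = 0.
Juno's profit: π_J = (413 - 2Q)q_J - (123q_J + (3/2)q_J²). Setting ∂π_J/∂q_J = 0: 290 - 7q_J - 2(q_E) = 0.
Rearranging gives the reaction functions q_E = (312 - 2q_J)/6 and q_J = (290 - 2q_E)/7.
Solving the pair: q_E = 802/19, q_J = 558/19.
Total output Q = 1360/19, so price P = 413 - 2·(1360/19) = 269.8421.

269.84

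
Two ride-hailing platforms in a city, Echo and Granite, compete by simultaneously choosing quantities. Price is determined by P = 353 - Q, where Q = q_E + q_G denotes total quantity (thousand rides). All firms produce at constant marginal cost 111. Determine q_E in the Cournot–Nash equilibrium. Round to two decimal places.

A representative firm's profit is π_i = q_i(353 - Q) - 111q_i.
First-order condition (treating rivals' output as given): 242 - 2q_i - q_j = 0.
By symmetry each firm produces the same amount; substituting q_j = q_i yields q_i = 242/3.

80.67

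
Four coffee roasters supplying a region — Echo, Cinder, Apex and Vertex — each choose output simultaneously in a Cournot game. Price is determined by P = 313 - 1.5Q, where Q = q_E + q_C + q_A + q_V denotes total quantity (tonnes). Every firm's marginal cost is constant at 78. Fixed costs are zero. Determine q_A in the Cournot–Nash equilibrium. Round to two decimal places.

31.33

A representative firm's profit is π_i = q_i(313 - 1.5Q) - 78q_i.
First-order condition (treating rivals' output as given): 235 - 3q_i - (3/2)·Σ_{j≠i} q_j = 0.
By symmetry each firm produces the same amount; substituting Σ_{j≠i} q_j = 3q_i yields q_i = 235/(15/2) = 94/3.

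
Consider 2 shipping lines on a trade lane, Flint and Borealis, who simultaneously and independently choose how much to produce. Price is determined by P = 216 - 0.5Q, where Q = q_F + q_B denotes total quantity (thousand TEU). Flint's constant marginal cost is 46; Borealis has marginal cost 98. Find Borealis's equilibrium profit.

Flint's profit: π_F = (216 - 0.5Q)q_F - (46q_F). Setting ∂π_F/∂q_F = 0: 170 - q_F - (1/2)(q_B) = 0.
Borealis's profit: π_B = (216 - 0.5Q)q_B - (98q_B). Setting ∂π_B/∂q_B = 0: 118 - q_B - (1/2)(q_F) = 0.
Rearranging gives the reaction functions q_F = (170 - (1/2)q_B) and q_B = (118 - (1/2)q_F).
Solving the pair: q_F = 148, q_B = 44.
Price P = 216 - (1/2)·192 = 120.
Borealis's profit: (120 - 98)·44 = 968.

968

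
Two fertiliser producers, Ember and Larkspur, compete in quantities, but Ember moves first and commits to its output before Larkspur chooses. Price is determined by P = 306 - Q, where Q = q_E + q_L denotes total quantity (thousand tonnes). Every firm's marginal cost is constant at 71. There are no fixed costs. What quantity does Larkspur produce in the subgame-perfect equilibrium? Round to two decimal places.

The follower Larkspur best-responds to any q_E: π_L = (306 - Q)q_L - 71q_L.
∂π_L/∂q_L = 235 - q_E - 2q_L = 0 gives the reaction function q_L = (235 - q_E)/2.
Ember substitutes q_L(q_E) into its own profit: π_E = q_E(306 - q_E - (235 - q_E)/2) - 71q_E = (377/2 - (1/2)q_E)q_E - 71q_E.
Maximising: ∂π_E/∂q_E = 235/2 - q_E = 0, giving q_E = 235/2.
Then q_L = (235 - 235/2)/2 = 235/4.

58.75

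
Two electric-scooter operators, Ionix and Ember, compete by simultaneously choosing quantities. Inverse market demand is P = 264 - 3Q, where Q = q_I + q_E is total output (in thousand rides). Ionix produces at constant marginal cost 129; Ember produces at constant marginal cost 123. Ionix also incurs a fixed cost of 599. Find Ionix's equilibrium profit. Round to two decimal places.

Ionix's profit: π_I = (264 - 3Q)q_I - (129q_I). Setting ∂π_I/∂q_I = 0: 135 - 6q_I - 3(q_E) = 0.
Ember's first-order condition: 141 - 6q_E - 3(q_I) = 0.
So q_I = (135 - 3q_E)/6 and q_E = (141 - 3q_I)/6.
Substituting one into the other gives q_I = 43/3 and q_E = 49/3.
Price P = 264 - 3·(92/3) = 172.
Ionix's profit: (172 - 129)·(43/3) - 599 = 52/3.

17.33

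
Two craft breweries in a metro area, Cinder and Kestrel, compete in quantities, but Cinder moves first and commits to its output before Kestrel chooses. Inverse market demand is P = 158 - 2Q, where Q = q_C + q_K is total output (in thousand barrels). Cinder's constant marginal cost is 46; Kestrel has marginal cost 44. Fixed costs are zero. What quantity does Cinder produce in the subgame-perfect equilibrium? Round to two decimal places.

The follower Kestrel best-responds to any q_C: π_K = (158 - 2Q)q_K - 44q_K.
Follower FOC: 114 - 2q_C - 4q_K = 0, so q_K(q_C) = (114 - 2q_C)/4.
Cinder substitutes q_K(q_C) into its own profit: π_C = q_C(158 - 2q_C - (114 - 2q_C)/2) - 46q_C = (101 - q_C)q_C - 46q_C.
Leader FOC: 55 - 2q_C = 0, so q_C = 55/2.
Then q_K = (114 - 2·(55/2))/4 = 59/4.

27.50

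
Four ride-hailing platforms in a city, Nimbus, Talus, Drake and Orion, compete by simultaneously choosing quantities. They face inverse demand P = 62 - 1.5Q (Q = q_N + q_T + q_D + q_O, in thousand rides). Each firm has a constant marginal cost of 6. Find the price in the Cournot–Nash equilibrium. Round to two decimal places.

A representative firm's profit is π_i = q_i(62 - 1.5Q) - 6q_i.
First-order condition (treating rivals' output as given): 56 - 3q_i - (3/2)·Σ_{j≠i} q_j = 0.
With identical firms every q_j equals q_i, so Σ_{j≠i} q_j = 3q_i and 56 = (15/2)q_i, giving q_i = 112/15.
Total output Q = 448/15, so price P = 62 - (3/2)·(448/15) = 86/5.

17.20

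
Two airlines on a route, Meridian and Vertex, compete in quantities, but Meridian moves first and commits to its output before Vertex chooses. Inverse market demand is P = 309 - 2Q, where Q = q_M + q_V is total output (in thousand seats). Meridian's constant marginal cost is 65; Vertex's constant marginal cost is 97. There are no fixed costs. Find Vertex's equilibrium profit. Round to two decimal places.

Solve by backward induction. Given q_M, the follower Vertex maximises π_V = (309 - 2q_M - 2q_V)q_V - 97q_V.
Setting the follower's marginal profit to zero, 212 - 2q_M - 4q_V = 0, i.e. q_V = (212 - 2q_M)/4.
Meridian substitutes q_V(q_M) into its own profit: π_M = q_M(309 - 2q_M - (212 - 2q_M)/2) - 65q_M = (203 - q_M)q_M - 65q_M.
Leader FOC: 138 - 2q_M = 0, so q_M = 69.
Then q_V = (212 - 2·69)/4 = 37/2.
Price P = 309 - 2·(175/2) = 134.
Vertex's profit: (134 - 97)·(37/2) = 1369/2.

684.50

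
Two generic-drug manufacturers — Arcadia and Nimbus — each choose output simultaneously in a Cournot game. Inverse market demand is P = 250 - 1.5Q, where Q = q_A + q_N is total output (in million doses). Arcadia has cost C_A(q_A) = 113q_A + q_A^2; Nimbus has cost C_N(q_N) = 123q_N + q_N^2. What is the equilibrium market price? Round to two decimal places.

189.08

Arcadia's profit: π_A = (250 - 1.5Q)q_A - (113q_A + q_A²). Setting ∂π_A/∂q_A = 0: 137 - 5q_A - (3/2)(q_N) = 0.
Nimbus's first-order condition: 127 - 5q_N - (3/2)(q_A) = 0.
Best responses: q_A = (137 - (3/2)q_N)/5, q_N = (127 - (3/2)q_A)/5.
Substituting one into the other gives q_A = 1978/91 and q_N = 1718/91.
Total output Q = 528/13, so price P = 250 - (3/2)·(528/13) = 189.0769.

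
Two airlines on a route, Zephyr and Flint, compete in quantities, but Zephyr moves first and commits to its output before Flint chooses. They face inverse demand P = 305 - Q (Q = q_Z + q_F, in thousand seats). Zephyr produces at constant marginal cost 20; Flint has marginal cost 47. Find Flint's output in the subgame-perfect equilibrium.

The follower Flint best-responds to any q_Z: π_F = (305 - Q)q_F - 47q_F.
∂π_F/∂q_F = 258 - q_Z - 2q_F = 0 gives the reaction function q_F = (258 - q_Z)/2.
The leader anticipates this reaction. Substituting into P = 305 - Q gives P = 176 - (1/2)q_Z, so π_Z = (176 - (1/2)q_Z)q_Z - 20q_Z.
Maximising: ∂π_Z/∂q_Z = 156 - q_Z = 0, giving q_Z = 156.
Then q_F = (258 - 156)/2 = 51.

51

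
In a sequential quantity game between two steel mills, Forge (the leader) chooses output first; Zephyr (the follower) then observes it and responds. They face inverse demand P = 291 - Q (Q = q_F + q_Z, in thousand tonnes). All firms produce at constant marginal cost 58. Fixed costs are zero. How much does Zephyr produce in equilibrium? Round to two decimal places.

58.25

The follower Zephyr best-responds to any q_F: π_Z = (291 - Q)q_Z - 58q_Z.
Setting the follower's marginal profit to zero, 233 - q_F - 2q_Z = 0, i.e. q_Z = (233 - q_F)/2.
The leader anticipates this reaction. Substituting into P = 291 - Q gives P = 349/2 - (1/2)q_F, so π_F = (349/2 - (1/2)q_F)q_F - 58q_F.
Leader FOC: 233/2 - q_F = 0, so q_F = 233/2.
Then q_Z = (233 - 233/2)/2 = 233/4.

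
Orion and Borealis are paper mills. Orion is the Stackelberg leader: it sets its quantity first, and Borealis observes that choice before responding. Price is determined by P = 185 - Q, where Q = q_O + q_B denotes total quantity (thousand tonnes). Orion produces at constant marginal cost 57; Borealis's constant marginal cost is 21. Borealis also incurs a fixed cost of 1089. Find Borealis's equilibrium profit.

Solve by backward induction. Given q_O, the follower Borealis maximises π_B = (185 - q_O - q_B)q_B - 21q_B.
Setting the follower's marginal profit to zero, 164 - q_O - 2q_B = 0, i.e. q_B = (164 - q_O)/2.
Orion substitutes q_B(q_O) into its own profit: π_O = q_O(185 - q_O - (164 - q_O)/2) - 57q_O = (103 - (1/2)q_O)q_O - 57q_O.
Maximising: ∂π_O/∂q_O = 46 - q_O = 0, giving q_O = 46.
Then q_B = (164 - 46)/2 = 59.
Price P = 185 - 105 = 80.
Borealis's profit: (80 - 21)·59 - 1089 = 2392.

2392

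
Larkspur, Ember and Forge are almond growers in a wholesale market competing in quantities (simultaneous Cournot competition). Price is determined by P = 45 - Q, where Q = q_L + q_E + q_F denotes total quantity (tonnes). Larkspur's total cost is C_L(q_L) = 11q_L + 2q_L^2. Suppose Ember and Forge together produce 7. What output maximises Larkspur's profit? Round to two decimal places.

With rivals' combined output fixed at 7, Larkspur's profit is π_L = (45 - 7 - q_L)q_L - (11q_L + 2q_L²) = (38 - q_L)q_L - (11q_L + 2q_L²).
∂π_L/∂q_L = 27 - 6q_L = 0, so q_L = 9/2.

4.50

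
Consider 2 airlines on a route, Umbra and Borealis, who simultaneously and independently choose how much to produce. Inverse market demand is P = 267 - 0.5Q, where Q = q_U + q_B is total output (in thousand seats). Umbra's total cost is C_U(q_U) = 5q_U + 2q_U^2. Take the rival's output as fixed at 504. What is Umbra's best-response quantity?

With the rival's output fixed at 504, Umbra's profit is π_U = (267 - (1/2)·504 - (1/2)q_U)q_U - (5q_U + 2q_U²) = (15 - (1/2)q_U)q_U - (5q_U + 2q_U²).
∂π_U/∂q_U = 10 - 5q_U = 0, so q_U = 2.

2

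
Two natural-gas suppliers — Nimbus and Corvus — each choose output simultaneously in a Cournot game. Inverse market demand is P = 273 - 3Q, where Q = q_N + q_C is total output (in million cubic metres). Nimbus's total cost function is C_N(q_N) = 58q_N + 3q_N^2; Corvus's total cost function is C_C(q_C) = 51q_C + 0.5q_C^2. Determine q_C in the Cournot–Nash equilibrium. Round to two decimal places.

Nimbus's profit: π_N = (273 - 3Q)q_N - (58q_N + 3q_N²). Setting ∂π_N/∂q_N = 0: 215 - 12q_N - 3(q_C) = 0.
Corvus's profit: π_C = (273 - 3Q)q_C - (51q_C + (1/2)q_C²). Setting ∂π_C/∂q_C = 0: 222 - 7q_C - 3(q_N) = 0.
Rearranging gives the reaction functions q_N = (215 - 3q_C)/12 and q_C = (222 - 3q_N)/7.
Substituting one into the other gives q_N = 839/75 and q_C = 673/25.

26.92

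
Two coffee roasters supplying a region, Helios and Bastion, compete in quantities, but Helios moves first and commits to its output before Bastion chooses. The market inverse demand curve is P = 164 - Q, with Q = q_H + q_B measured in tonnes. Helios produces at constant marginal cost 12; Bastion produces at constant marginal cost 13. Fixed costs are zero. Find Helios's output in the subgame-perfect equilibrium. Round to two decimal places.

The follower Bastion best-responds to any q_H: π_B = (164 - Q)q_B - 13q_B.
∂π_B/∂q_B = 151 - q_H - 2q_B = 0 gives the reaction function q_B = (151 - q_H)/2.
The leader anticipates this reaction. Substituting into P = 164 - Q gives P = 177/2 - (1/2)q_H, so π_H = (177/2 - (1/2)q_H)q_H - 12q_H.
The leader's first-order condition 153/2 - q_H = 0 yields q_H = 153/2.
Then q_B = (151 - 153/2)/2 = 149/4.

76.50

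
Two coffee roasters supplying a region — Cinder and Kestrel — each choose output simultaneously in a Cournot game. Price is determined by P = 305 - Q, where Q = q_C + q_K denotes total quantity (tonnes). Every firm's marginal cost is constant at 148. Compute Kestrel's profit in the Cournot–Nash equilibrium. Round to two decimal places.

2738.78

A representative firm's profit is π_i = q_i(305 - Q) - 148q_i.
Setting ∂π_i/∂q_i = 0 with rivals' quantities fixed: 157 - 2q_i - q_j = 0.
By symmetry each firm produces the same amount; substituting q_j = q_i yields q_i = 157/3.
Price P = 305 - 314/3 = 601/3.
Kestrel's profit: (601/3 - 148)·(157/3) = 2738.7778.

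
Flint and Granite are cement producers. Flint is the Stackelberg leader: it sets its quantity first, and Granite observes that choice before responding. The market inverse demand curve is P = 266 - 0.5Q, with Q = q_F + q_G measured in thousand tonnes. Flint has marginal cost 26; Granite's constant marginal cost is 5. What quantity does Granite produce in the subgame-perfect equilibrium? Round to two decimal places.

151.50

The follower Granite best-responds to any q_F: π_G = (266 - 0.5Q)q_G - 5q_G.
Setting the follower's marginal profit to zero, 261 - (1/2)q_F - q_G = 0, i.e. q_G = (261 - (1/2)q_F).
Flint substitutes q_G(q_F) into its own profit: π_F = q_F(266 - (1/2)q_F - (261 - (1/2)q_F)/2) - 26q_F = (271/2 - (1/4)q_F)q_F - 26q_F.
Maximising: ∂π_F/∂q_F = 219/2 - (1/2)q_F = 0, giving q_F = 219.
Then q_G = (261 - (1/2)·219) = 303/2.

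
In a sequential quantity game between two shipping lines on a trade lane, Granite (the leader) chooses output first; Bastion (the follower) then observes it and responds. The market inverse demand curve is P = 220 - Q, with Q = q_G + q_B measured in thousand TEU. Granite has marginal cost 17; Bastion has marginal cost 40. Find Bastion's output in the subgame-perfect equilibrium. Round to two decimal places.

33.50

Solve by backward induction. Given q_G, the follower Bastion maximises π_B = (220 - q_G - q_B)q_B - 40q_B.
Setting the follower's marginal profit to zero, 180 - q_G - 2q_B = 0, i.e. q_B = (180 - q_G)/2.
Granite substitutes q_B(q_G) into its own profit: π_G = q_G(220 - q_G - (180 - q_G)/2) - 17q_G = (130 - (1/2)q_G)q_G - 17q_G.
The leader's first-order condition 113 - q_G = 0 yields q_G = 113.
Then q_B = (180 - 113)/2 = 67/2.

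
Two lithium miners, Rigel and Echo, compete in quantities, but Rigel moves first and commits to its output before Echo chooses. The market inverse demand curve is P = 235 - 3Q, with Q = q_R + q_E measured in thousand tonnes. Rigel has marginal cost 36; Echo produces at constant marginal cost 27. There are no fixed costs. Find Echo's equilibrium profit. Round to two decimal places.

The follower Echo best-responds to any q_R: π_E = (235 - 3Q)q_E - 27q_E.
Follower FOC: 208 - 3q_R - 6q_E = 0, so q_E(q_R) = (208 - 3q_R)/6.
The leader anticipates this reaction. Substituting into P = 235 - 3Q gives P = 131 - (3/2)q_R, so π_R = (131 - (3/2)q_R)q_R - 36q_R.
Maximising: ∂π_R/∂q_R = 95 - 3q_R = 0, giving q_R = 95/3.
Then q_E = (208 - 3·(95/3))/6 = 113/6.
Price P = 235 - 3·(101/2) = 167/2.
Echo's profit: (167/2 - 27)·(113/6) = 1064.0833.

1064.08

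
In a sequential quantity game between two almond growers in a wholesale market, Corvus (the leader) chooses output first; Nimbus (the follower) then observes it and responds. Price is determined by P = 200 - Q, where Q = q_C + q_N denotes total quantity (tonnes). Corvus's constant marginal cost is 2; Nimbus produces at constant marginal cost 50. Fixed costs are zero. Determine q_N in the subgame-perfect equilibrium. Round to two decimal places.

Solve by backward induction. Given q_C, the follower Nimbus maximises π_N = (200 - q_C - q_N)q_N - 50q_N.
∂π_N/∂q_N = 150 - q_C - 2q_N = 0 gives the reaction function q_N = (150 - q_C)/2.
Corvus substitutes q_N(q_C) into its own profit: π_C = q_C(200 - q_C - (150 - q_C)/2) - 2q_C = (125 - (1/2)q_C)q_C - 2q_C.
Leader FOC: 123 - q_C = 0, so q_C = 123.
Then q_N = (150 - 123)/2 = 27/2.

13.50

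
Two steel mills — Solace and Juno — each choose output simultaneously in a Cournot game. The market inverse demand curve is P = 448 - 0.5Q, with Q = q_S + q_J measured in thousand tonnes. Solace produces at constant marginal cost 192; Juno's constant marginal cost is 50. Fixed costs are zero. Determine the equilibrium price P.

Solace's profit: π_S = (448 - 0.5Q)q_S - (192q_S). Setting ∂π_S/∂q_S = 0: 256 - q_S - (1/2)(q_J) = 0.
Juno's first-order condition: 398 - q_J - (1/2)(q_S) = 0.
So q_S = (256 - (1/2)q_J) and q_J = (398 - (1/2)q_S).
Solving the pair: q_S = 76, q_J = 360.
Total output Q = 436, so price P = 448 - (1/2)·436 = 230.

230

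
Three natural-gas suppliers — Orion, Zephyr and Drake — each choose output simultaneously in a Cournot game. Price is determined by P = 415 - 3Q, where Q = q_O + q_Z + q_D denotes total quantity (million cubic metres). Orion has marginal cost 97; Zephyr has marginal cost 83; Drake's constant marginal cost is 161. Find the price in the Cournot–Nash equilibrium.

189

Orion's profit: π_O = (415 - 3Q)q_O - (97q_O). Setting ∂π_O/∂q_O = 0: 318 - 6q_O - 3(q_Z + q_D) = 0.
Zephyr's first-order condition: 332 - 6q_Z - 3(q_O + q_D) = 0.
Drake's profit: π_D = (415 - 3Q)q_D - (161q_D). Setting ∂π_D/∂q_D = 0: 254 - 6q_D - 3(q_O + q_Z) = 0.
Summing all 3 equations gives 904 − 12Q = 0, hence Q = 226/3.
Back-substituting: q_O = (318 − 226)/3 = 92/3, q_Z = (332 − 226)/3 = 106/3, q_D = (254 − 226)/3 = 28/3.
Total output Q = 226/3, so price P = 415 - 3·(226/3) = 189.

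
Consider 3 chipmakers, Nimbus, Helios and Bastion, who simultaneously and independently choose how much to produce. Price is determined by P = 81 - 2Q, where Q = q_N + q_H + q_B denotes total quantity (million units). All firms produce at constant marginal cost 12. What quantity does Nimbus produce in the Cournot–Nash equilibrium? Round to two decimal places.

Each firm earns π_i = (81 - 2Q)q_i - 12q_i.
First-order condition (treating rivals' output as given): 69 - 4q_i - 2·Σ_{j≠i} q_j = 0.
With identical firms every q_j equals q_i, so Σ_{j≠i} q_j = 2q_i and 69 = 8q_i, giving q_i = 69/8.

8.63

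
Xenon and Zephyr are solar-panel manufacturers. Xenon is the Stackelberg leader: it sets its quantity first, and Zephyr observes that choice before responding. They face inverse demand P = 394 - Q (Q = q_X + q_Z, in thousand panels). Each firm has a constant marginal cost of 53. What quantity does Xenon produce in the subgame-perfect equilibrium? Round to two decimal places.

Solve by backward induction. Given q_X, the follower Zephyr maximises π_Z = (394 - q_X - q_Z)q_Z - 53q_Z.
Setting the follower's marginal profit to zero, 341 - q_X - 2q_Z = 0, i.e. q_Z = (341 - q_X)/2.
Xenon substitutes q_Z(q_X) into its own profit: π_X = q_X(394 - q_X - (341 - q_X)/2) - 53q_X = (447/2 - (1/2)q_X)q_X - 53q_X.
Leader FOC: 341/2 - q_X = 0, so q_X = 341/2.
Then q_Z = (341 - 341/2)/2 = 341/4.

170.50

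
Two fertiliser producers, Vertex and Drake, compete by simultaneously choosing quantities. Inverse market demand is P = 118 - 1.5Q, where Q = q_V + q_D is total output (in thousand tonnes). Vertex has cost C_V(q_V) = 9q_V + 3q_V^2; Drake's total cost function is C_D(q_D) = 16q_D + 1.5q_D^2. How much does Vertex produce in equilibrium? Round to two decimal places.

Vertex's profit: π_V = (118 - 1.5Q)q_V - (9q_V + 3q_V²). Setting ∂π_V/∂q_V = 0: 109 - 9q_V - (3/2)(q_D) = 0.
Drake's profit: π_D = (118 - 1.5Q)q_D - (16q_D + (3/2)q_D²). Setting ∂π_D/∂q_D = 0: 102 - 6q_D - (3/2)(q_V) = 0.
Rearranging gives the reaction functions q_V = (109 - (3/2)q_D)/9 and q_D = (102 - (3/2)q_V)/6.
Solving the pair: q_V = 668/69, q_D = 1006/69.

9.68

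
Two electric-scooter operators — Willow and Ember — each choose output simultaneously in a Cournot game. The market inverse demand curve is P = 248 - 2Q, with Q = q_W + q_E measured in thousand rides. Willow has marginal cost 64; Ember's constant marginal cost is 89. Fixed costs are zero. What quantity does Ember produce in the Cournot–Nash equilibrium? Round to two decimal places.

22.33

Willow's profit: π_W = (248 - 2Q)q_W - (64q_W). Setting ∂π_W/∂q_W = 0: 184 - 4q_W - 2(q_E) = 0.
Ember's first-order condition: 159 - 4q_E - 2(q_W) = 0.
So q_W = (184 - 2q_E)/4 and q_E = (159 - 2q_W)/4.
Substituting one into the other gives q_W = 209/6 and q_E = 67/3.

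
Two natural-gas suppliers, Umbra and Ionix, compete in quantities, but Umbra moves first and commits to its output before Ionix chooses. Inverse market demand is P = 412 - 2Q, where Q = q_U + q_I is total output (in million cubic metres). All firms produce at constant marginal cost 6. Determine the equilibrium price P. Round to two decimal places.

107.50

Solve by backward induction. Given q_U, the follower Ionix maximises π_I = (412 - 2q_U - 2q_I)q_I - 6q_I.
Follower FOC: 406 - 2q_U - 4q_I = 0, so q_I(q_U) = (406 - 2q_U)/4.
Umbra substitutes q_I(q_U) into its own profit: π_U = q_U(412 - 2q_U - (406 - 2q_U)/2) - 6q_U = (209 - q_U)q_U - 6q_U.
Maximising: ∂π_U/∂q_U = 203 - 2q_U = 0, giving q_U = 203/2.
Then q_I = (406 - 2·(203/2))/4 = 203/4.
Total output Q = 609/4, so price P = 412 - 2·(609/4) = 215/2.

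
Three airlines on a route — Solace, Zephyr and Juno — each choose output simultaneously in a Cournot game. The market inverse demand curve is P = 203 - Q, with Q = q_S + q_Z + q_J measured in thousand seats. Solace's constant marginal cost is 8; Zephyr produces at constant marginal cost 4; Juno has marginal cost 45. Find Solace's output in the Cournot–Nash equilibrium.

Solace's profit: π_S = (203 - Q)q_S - (8q_S). Setting ∂π_S/∂q_S = 0: 195 - 2q_S - (q_Z + q_J) = 0.
Zephyr's profit: π_Z = (203 - Q)q_Z - (4q_Z). Setting ∂π_Z/∂q_Z = 0: 199 - 2q_Z - (q_S + q_J) = 0.
Juno's profit: π_J = (203 - Q)q_J - (45q_J). Setting ∂π_J/∂q_J = 0: 158 - 2q_J - (q_S + q_Z) = 0.
Summing all 3 equations gives 552 − 4Q = 0, hence Q = 138.
Back-substituting: q_S = (195 − 138) = 57, q_Z = (199 − 138) = 61, q_J = (158 − 138) = 20.

57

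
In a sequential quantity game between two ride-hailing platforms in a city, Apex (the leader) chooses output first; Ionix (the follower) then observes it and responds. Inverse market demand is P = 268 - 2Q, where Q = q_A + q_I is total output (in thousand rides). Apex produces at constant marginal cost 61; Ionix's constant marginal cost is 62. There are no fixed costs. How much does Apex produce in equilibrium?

Solve by backward induction. Given q_A, the follower Ionix maximises π_I = (268 - 2q_A - 2q_I)q_I - 62q_I.
∂π_I/∂q_I = 206 - 2q_A - 4q_I = 0 gives the reaction function q_I = (206 - 2q_A)/4.
Apex substitutes q_I(q_A) into its own profit: π_A = q_A(268 - 2q_A - (206 - 2q_A)/2) - 61q_A = (165 - q_A)q_A - 61q_A.
The leader's first-order condition 104 - 2q_A = 0 yields q_A = 52.
Then q_I = (206 - 2·52)/4 = 51/2.

52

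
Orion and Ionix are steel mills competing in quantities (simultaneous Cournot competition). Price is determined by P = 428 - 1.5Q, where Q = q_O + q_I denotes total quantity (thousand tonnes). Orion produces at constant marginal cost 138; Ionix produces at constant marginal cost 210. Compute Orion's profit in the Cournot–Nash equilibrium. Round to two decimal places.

9706.96

Orion's profit: π_O = (428 - 1.5Q)q_O - (138q_O). Setting ∂π_O/∂q_O = 0: 290 - 3q_O - (3/2)(q_I) = 0.
Ionix's profit: π_I = (428 - 1.5Q)q_I - (210q_I). Setting ∂π_I/∂q_I = 0: 218 - 3q_I - (3/2)(q_O) = 0.
So q_O = (290 - (3/2)q_I)/3 and q_I = (218 - (3/2)q_O)/3.
Substituting one into the other gives q_O = 724/9 and q_I = 292/9.
Price P = 428 - (3/2)·(1016/9) = 776/3.
Orion's profit: (776/3 - 138)·(724/9) = 9706.9630.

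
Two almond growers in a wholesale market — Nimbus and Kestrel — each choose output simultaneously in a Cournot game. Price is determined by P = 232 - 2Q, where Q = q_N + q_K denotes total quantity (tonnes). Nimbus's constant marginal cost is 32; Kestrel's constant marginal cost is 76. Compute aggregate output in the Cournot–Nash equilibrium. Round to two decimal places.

Nimbus's profit: π_N = (232 - 2Q)q_N - (32q_N). Setting ∂π_N/∂q_N = 0: 200 - 4q_N - 2(q_K) = 0.
Kestrel's profit: π_K = (232 - 2Q)q_K - (76q_K). Setting ∂π_K/∂q_K = 0: 156 - 4q_K - 2(q_N) = 0.
So q_N = (200 - 2q_K)/4 and q_K = (156 - 2q_N)/4.
Solving the pair: q_N = 122/3, q_K = 56/3.
Total output Q = 122/3 + 56/3 = 178/3.

59.33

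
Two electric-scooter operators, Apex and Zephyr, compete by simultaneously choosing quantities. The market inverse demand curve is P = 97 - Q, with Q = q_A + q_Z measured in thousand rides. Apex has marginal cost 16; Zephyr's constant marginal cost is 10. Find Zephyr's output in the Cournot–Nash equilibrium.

31

Apex's profit: π_A = (97 - Q)q_A - (16q_A). Setting ∂π_A/∂q_A = 0: 81 - 2q_A - (q_Z) = 0.
Zephyr's profit: π_Z = (97 - Q)q_Z - (10q_Z). Setting ∂π_Z/∂q_Z = 0: 87 - 2q_Z - (q_A) = 0.
Rearranging gives the reaction functions q_A = (81 - q_Z)/2 and q_Z = (87 - q_A)/2.
Substituting one into the other gives q_A = 25 and q_Z = 31.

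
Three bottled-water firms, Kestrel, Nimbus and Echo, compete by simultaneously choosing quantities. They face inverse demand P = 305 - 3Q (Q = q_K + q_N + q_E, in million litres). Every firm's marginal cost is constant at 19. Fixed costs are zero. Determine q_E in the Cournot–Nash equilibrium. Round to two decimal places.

Each firm earns π_i = (305 - 3Q)q_i - 19q_i.
First-order condition (treating rivals' output as given): 286 - 6q_i - 3·Σ_{j≠i} q_j = 0.
By symmetry each firm produces the same amount; substituting Σ_{j≠i} q_j = 2q_i yields q_i = 286/12 = 143/6.

23.83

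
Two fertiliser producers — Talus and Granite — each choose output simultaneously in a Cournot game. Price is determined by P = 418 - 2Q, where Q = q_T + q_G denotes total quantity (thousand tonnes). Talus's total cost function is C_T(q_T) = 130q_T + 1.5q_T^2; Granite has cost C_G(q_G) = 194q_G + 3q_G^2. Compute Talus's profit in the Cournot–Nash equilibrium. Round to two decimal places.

Talus's profit: π_T = (418 - 2Q)q_T - (130q_T + (3/2)q_T²). Setting ∂π_T/∂q_T = 0: 288 - 7q_T - 2(q_G) = 0.
Granite's profit: π_G = (418 - 2Q)q_G - (194q_G + 3q_G²). Setting ∂π_G/∂q_G = 0: 224 - 10q_G - 2(q_T) = 0.
So q_T = (288 - 2q_G)/7 and q_G = (224 - 2q_T)/10.
Solving the pair: q_T = 1216/33, q_G = 496/33.
Price P = 418 - 2·(1712/33) = 314.2424.
Talus's profit: 314.2424·(1216/33) - 130·(1216/33) - (3/2)(1216/33)² = 4752.3379.

4752.34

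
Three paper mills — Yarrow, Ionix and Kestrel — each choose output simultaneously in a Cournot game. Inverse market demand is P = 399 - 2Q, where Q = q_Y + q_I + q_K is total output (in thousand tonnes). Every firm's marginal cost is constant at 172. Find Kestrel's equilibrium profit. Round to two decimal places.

1610.28

Each firm earns π_i = (399 - 2Q)q_i - 172q_i.
First-order condition (treating rivals' output as given): 227 - 4q_i - 2·Σ_{j≠i} q_j = 0.
By symmetry each firm produces the same amount; substituting Σ_{j≠i} q_j = 2q_i yields q_i = 227/8.
Price P = 399 - 2·(681/8) = 915/4.
Kestrel's profit: (915/4 - 172)·(227/8) = 1610.2813.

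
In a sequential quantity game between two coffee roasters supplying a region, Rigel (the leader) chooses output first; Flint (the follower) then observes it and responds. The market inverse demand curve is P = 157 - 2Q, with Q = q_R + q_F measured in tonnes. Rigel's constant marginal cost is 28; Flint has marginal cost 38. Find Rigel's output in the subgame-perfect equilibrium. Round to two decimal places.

34.75

Solve by backward induction. Given q_R, the follower Flint maximises π_F = (157 - 2q_R - 2q_F)q_F - 38q_F.
Follower FOC: 119 - 2q_R - 4q_F = 0, so q_F(q_R) = (119 - 2q_R)/4.
The leader anticipates this reaction. Substituting into P = 157 - 2Q gives P = 195/2 - q_R, so π_R = (195/2 - q_R)q_R - 28q_R.
Maximising: ∂π_R/∂q_R = 139/2 - 2q_R = 0, giving q_R = 139/4.
Then q_F = (119 - 2·(139/4))/4 = 99/8.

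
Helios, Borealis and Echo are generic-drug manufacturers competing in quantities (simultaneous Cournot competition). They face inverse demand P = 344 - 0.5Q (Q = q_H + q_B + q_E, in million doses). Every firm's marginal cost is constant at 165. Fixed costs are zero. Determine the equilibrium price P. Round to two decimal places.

A representative firm's profit is π_i = q_i(344 - 0.5Q) - 165q_i.
First-order condition (treating rivals' output as given): 179 - q_i - (1/2)·Σ_{j≠i} q_j = 0.
By symmetry each firm produces the same amount; substituting Σ_{j≠i} q_j = 2q_i yields q_i = 179/2.
Total output Q = 537/2, so price P = 344 - (1/2)·(537/2) = 839/4.

209.75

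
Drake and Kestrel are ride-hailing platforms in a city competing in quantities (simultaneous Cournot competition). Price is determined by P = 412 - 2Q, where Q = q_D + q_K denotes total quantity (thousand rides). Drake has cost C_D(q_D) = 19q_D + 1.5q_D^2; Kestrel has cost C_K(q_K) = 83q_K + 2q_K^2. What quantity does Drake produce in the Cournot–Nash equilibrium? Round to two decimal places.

47.81

Drake's profit: π_D = (412 - 2Q)q_D - (19q_D + (3/2)q_D²). Setting ∂π_D/∂q_D = 0: 393 - 7q_D - 2(q_K) = 0.
Kestrel's first-order condition: 329 - 8q_K - 2(q_D) = 0.
Best responses: q_D = (393 - 2q_K)/7, q_K = (329 - 2q_D)/8.
Substituting one into the other gives q_D = 1243/26 and q_K = 1517/52.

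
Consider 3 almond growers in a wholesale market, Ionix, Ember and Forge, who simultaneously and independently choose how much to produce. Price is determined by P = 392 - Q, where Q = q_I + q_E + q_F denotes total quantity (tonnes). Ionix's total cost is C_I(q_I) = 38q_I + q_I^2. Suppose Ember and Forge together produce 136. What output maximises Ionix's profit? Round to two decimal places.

With rivals' combined output fixed at 136, Ionix's profit is π_I = (392 - 136 - q_I)q_I - (38q_I + q_I²) = (256 - q_I)q_I - (38q_I + q_I²).
∂π_I/∂q_I = 218 - 4q_I = 0, so q_I = 109/2.

54.50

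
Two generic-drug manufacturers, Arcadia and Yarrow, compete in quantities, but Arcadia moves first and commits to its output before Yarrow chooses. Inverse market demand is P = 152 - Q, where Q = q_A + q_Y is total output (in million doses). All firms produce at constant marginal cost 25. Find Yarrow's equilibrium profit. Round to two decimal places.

1008.06

The follower Yarrow best-responds to any q_A: π_Y = (152 - Q)q_Y - 25q_Y.
Follower FOC: 127 - q_A - 2q_Y = 0, so q_Y(q_A) = (127 - q_A)/2.
Arcadia substitutes q_Y(q_A) into its own profit: π_A = q_A(152 - q_A - (127 - q_A)/2) - 25q_A = (177/2 - (1/2)q_A)q_A - 25q_A.
Maximising: ∂π_A/∂q_A = 127/2 - q_A = 0, giving q_A = 127/2.
Then q_Y = (127 - 127/2)/2 = 127/4.
Price P = 152 - 381/4 = 227/4.
Yarrow's profit: (227/4 - 25)·(127/4) = 1008.0625.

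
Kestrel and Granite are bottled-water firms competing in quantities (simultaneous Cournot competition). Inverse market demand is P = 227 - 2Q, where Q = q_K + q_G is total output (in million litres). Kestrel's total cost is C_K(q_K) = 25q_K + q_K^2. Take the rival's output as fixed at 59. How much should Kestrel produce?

With the rival's output fixed at 59, Kestrel's profit is π_K = (227 - 2·59 - 2q_K)q_K - (25q_K + q_K²) = (109 - 2q_K)q_K - (25q_K + q_K²).
∂π_K/∂q_K = 84 - 6q_K = 0, so q_K = 14.

14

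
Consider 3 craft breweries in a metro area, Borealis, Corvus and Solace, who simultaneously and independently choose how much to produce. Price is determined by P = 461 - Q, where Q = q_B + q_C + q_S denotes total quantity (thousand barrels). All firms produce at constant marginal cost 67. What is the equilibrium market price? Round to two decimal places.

165.50

Each firm earns π_i = (461 - Q)q_i - 67q_i.
First-order condition (treating rivals' output as given): 394 - 2q_i - Σ_{j≠i} q_j = 0.
By symmetry each firm produces the same amount; substituting Σ_{j≠i} q_j = 2q_i yields q_i = 394/4 = 197/2.
Total output Q = 591/2, so price P = 461 - 591/2 = 331/2.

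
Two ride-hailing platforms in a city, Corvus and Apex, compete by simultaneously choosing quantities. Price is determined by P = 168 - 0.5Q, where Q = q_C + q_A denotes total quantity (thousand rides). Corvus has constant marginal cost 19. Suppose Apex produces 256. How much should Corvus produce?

With the rival's output fixed at 256, Corvus's profit is π_C = (168 - (1/2)·256 - (1/2)q_C)q_C - (19q_C) = (40 - (1/2)q_C)q_C - (19q_C).
∂π_C/∂q_C = 21 - q_C = 0, so q_C = 21.

21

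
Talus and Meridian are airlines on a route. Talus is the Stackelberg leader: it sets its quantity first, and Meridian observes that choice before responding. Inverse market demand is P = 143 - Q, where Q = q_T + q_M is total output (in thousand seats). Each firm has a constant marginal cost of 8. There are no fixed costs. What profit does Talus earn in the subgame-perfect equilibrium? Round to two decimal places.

Solve by backward induction. Given q_T, the follower Meridian maximises π_M = (143 - q_T - q_M)q_M - 8q_M.
Setting the follower's marginal profit to zero, 135 - q_T - 2q_M = 0, i.e. q_M = (135 - q_T)/2.
Talus substitutes q_M(q_T) into its own profit: π_T = q_T(143 - q_T - (135 - q_T)/2) - 8q_T = (151/2 - (1/2)q_T)q_T - 8q_T.
Leader FOC: 135/2 - q_T = 0, so q_T = 135/2.
Then q_M = (135 - 135/2)/2 = 135/4.
Price P = 143 - 405/4 = 167/4.
Talus's profit: (167/4 - 8)·(135/2) = 2278.1250.

2278.13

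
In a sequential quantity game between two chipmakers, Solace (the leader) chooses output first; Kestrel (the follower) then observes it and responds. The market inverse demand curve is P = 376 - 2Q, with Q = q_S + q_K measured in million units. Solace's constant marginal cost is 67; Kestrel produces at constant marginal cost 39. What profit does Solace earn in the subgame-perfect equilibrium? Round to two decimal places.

4935.06

The follower Kestrel best-responds to any q_S: π_K = (376 - 2Q)q_K - 39q_K.
∂π_K/∂q_K = 337 - 2q_S - 4q_K = 0 gives the reaction function q_K = (337 - 2q_S)/4.
The leader anticipates this reaction. Substituting into P = 376 - 2Q gives P = 415/2 - q_S, so π_S = (415/2 - q_S)q_S - 67q_S.
Leader FOC: 281/2 - 2q_S = 0, so q_S = 281/4.
Then q_K = (337 - 2·(281/4))/4 = 393/8.
Price P = 376 - 2·(955/8) = 549/4.
Solace's profit: (549/4 - 67)·(281/4) = 4935.0625.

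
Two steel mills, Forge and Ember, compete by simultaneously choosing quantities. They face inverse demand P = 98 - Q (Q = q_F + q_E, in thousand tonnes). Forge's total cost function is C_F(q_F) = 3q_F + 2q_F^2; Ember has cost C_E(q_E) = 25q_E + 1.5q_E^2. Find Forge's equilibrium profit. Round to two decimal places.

Forge's profit: π_F = (98 - Q)q_F - (3q_F + 2q_F²). Setting ∂π_F/∂q_F = 0: 95 - 6q_F - (q_E) = 0.
Ember's profit: π_E = (98 - Q)q_E - (25q_E + (3/2)q_E²). Setting ∂π_E/∂q_E = 0: 73 - 5q_E - (q_F) = 0.
Best responses: q_F = (95 - q_E)/6, q_E = (73 - q_F)/5.
Solving the pair: q_F = 402/29, q_E = 343/29.
Price P = 98 - 745/29 = 72.3103.
Forge's profit: 72.3103·(402/29) - 3·(402/29) - 2(402/29)² = 576.4709.

576.47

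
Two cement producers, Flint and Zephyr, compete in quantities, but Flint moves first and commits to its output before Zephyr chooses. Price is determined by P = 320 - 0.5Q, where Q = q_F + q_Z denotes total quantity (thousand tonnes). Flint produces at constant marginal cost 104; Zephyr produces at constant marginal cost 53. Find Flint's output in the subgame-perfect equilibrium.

Solve by backward induction. Given q_F, the follower Zephyr maximises π_Z = (320 - (1/2)q_F - (1/2)q_Z)q_Z - 53q_Z.
∂π_Z/∂q_Z = 267 - (1/2)q_F - q_Z = 0 gives the reaction function q_Z = (267 - (1/2)q_F).
Flint substitutes q_Z(q_F) into its own profit: π_F = q_F(320 - (1/2)q_F - (267 - (1/2)q_F)/2) - 104q_F = (373/2 - (1/4)q_F)q_F - 104q_F.
Leader FOC: 165/2 - (1/2)q_F = 0, so q_F = 165.
Then q_Z = (267 - (1/2)·165) = 369/2.

165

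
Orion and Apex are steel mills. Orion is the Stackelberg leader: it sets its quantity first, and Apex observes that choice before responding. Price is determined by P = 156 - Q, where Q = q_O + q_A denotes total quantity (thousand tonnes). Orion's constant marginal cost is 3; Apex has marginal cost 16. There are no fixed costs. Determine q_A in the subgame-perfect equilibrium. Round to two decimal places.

28.50

The follower Apex best-responds to any q_O: π_A = (156 - Q)q_A - 16q_A.
Follower FOC: 140 - q_O - 2q_A = 0, so q_A(q_O) = (140 - q_O)/2.
Orion substitutes q_A(q_O) into its own profit: π_O = q_O(156 - q_O - (140 - q_O)/2) - 3q_O = (86 - (1/2)q_O)q_O - 3q_O.
The leader's first-order condition 83 - q_O = 0 yields q_O = 83.
Then q_A = (140 - 83)/2 = 57/2.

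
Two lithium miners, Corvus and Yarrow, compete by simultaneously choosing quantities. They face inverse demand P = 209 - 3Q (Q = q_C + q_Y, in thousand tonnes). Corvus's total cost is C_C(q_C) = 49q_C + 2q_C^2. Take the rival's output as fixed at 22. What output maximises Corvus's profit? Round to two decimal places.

With the rival's output fixed at 22, Corvus's profit is π_C = (209 - 3·22 - 3q_C)q_C - (49q_C + 2q_C²) = (143 - 3q_C)q_C - (49q_C + 2q_C²).
∂π_C/∂q_C = 94 - 10q_C = 0, so q_C = 47/5.

9.40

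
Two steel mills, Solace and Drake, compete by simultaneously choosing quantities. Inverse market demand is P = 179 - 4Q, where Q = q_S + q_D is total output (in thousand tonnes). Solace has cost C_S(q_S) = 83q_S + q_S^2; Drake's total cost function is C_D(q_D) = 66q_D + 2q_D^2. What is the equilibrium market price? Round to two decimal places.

123.38

Solace's profit: π_S = (179 - 4Q)q_S - (83q_S + q_S²). Setting ∂π_S/∂q_S = 0: 96 - 10q_S - 4(q_D) = 0.
Drake's first-order condition: 113 - 12q_D - 4(q_S) = 0.
Rearranging gives the reaction functions q_S = (96 - 4q_D)/10 and q_D = (113 - 4q_S)/12.
Substituting one into the other gives q_S = 175/26 and q_D = 373/52.
Total output Q = 723/52, so price P = 179 - 4·(723/52) = 1604/13.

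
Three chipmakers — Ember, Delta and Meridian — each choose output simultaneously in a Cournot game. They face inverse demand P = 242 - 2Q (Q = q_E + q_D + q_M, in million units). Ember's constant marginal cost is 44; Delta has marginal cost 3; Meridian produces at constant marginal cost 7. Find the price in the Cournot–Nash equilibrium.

74

Ember's profit: π_E = (242 - 2Q)q_E - (44q_E). Setting ∂π_E/∂q_E = 0: 198 - 4q_E - 2(q_D + q_M) = 0.
Delta's first-order condition: 239 - 4q_D - 2(q_E + q_M) = 0.
Meridian's first-order condition: 235 - 4q_M - 2(q_E + q_D) = 0.
Summing all 3 equations gives 672 − 8Q = 0, hence Q = 84.
Back-substituting: q_E = (198 − 168)/2 = 15, q_D = (239 − 168)/2 = 71/2, q_M = (235 − 168)/2 = 67/2.
Total output Q = 84, so price P = 242 - 2·84 = 74.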